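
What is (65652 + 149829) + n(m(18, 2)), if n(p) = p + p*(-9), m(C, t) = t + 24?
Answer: 215273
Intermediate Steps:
m(C, t) = 24 + t
n(p) = -8*p (n(p) = p - 9*p = -8*p)
(65652 + 149829) + n(m(18, 2)) = (65652 + 149829) - 8*(24 + 2) = 215481 - 8*26 = 215481 - 208 = 215273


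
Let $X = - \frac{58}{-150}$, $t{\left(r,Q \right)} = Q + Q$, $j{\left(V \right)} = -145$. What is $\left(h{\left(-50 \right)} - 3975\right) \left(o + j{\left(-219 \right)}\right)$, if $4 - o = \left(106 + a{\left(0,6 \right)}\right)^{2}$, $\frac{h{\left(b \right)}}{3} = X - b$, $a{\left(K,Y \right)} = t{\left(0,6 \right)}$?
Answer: $\frac{268911548}{5} \approx 5.3782 \cdot 10^{7}$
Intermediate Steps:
$t{\left(r,Q \right)} = 2 Q$
$X = \frac{29}{75}$ ($X = \left(-58\right) \left(- \frac{1}{150}\right) = \frac{29}{75} \approx 0.38667$)
$a{\left(K,Y \right)} = 12$ ($a{\left(K,Y \right)} = 2 \cdot 6 = 12$)
$h{\left(b \right)} = \frac{29}{25} - 3 b$ ($h{\left(b \right)} = 3 \left(\frac{29}{75} - b\right) = \frac{29}{25} - 3 b$)
$o = -13920$ ($o = 4 - \left(106 + 12\right)^{2} = 4 - 118^{2} = 4 - 13924 = -13920$)
$\left(h{\left(-50 \right)} - 3975\right) \left(o + j{\left(-219 \right)}\right) = \left(\left(\frac{29}{25} - -150\right) - 3975\right) \left(-13920 - 145\right) = \left(\left(\frac{29}{25} + 150\right) - 3975\right) \left(-14065\right) = \left(\frac{3779}{25} - 3975\right) \left(-14065\right) = \left(- \frac{95596}{25}\right) \left(-14065\right) = \frac{268911548}{5}$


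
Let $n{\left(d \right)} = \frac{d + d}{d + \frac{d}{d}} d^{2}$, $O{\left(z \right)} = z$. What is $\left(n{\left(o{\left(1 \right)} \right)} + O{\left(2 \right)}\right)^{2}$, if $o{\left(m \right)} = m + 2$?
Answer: $\frac{961}{4} \approx 240.25$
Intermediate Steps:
$o{\left(m \right)} = 2 + m$
$n{\left(d \right)} = \frac{2 d^{3}}{1 + d}$ ($n{\left(d \right)} = \frac{2 d}{d + 1} d^{2} = \frac{2 d}{1 + d} d^{2} = \frac{2 d^{3}}{1 + d}$)
$\left(n{\left(o{\left(1 \right)} \right)} + O{\left(2 \right)}\right)^{2} = \left(\frac{2 \left(2 + 1\right)^{3}}{1 + \left(2 + 1\right)} + 2\right)^{2} = \left(\frac{2 \cdot 3^{3}}{1 + 3} + 2\right)^{2} = \left(2 \cdot 27 \cdot \frac{1}{4} + 2\right)^{2} = \left(\frac{27}{2} + 2\right)^{2} = \left(\frac{31}{2}\right)^{2} = \frac{961}{4}$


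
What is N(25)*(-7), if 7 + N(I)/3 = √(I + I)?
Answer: 147 - 105*√2 ≈ -1.4924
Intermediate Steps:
N(I) = -21 + 3*√2*√I (N(I) = -21 + 3*√(I + I) = -21 + 3*√(2*I) = -21 + 3*(√2*√I) = -21 + 3*√2*√I)
N(25)*(-7) = (-21 + 3*√2*√25)*(-7) = (-21 + 3*√2*5)*(-7) = (-21 + 15*√2)*(-7) = 147 - 105*√2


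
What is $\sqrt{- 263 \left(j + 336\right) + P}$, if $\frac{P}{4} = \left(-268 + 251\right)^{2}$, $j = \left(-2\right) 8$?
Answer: $2 i \sqrt{20751} \approx 288.1 i$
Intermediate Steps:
$j = -16$
$P = 1156$ ($P = 4 \left(-268 + 251\right)^{2} = 4 \left(-17\right)^{2} = 4 \cdot 289 = 1156$)
$\sqrt{- 263 \left(j + 336\right) + P} = \sqrt{- 263 \left(-16 + 336\right) + 1156} = \sqrt{\left(-263\right) 320 + 1156} = \sqrt{-84160 + 1156} = \sqrt{-83004} = 2 i \sqrt{20751}$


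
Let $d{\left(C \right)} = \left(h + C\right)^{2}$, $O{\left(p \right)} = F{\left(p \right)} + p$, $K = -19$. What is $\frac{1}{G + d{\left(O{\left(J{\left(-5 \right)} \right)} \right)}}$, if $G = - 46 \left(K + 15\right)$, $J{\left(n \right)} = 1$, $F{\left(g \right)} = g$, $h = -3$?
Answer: $\frac{1}{185} \approx 0.0054054$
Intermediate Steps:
$O{\left(p \right)} = 2 p$ ($O{\left(p \right)} = p + p = 2 p$)
$d{\left(C \right)} = \left(-3 + C\right)^{2}$
$G = 184$ ($G = - 46 \left(-19 + 15\right) = \left(-46\right) \left(-4\right) = 184$)
$\frac{1}{G + d{\left(O{\left(J{\left(-5 \right)} \right)} \right)}} = \frac{1}{184 + \left(-3 + 2 \cdot 1\right)^{2}} = \frac{1}{184 + \left(-3 + 2\right)^{2}} = \frac{1}{184 + \left(-1\right)^{2}} = \frac{1}{184 + 1} = \frac{1}{185}$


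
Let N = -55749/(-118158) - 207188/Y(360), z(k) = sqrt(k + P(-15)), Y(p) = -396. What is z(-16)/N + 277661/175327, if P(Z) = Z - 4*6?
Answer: 277661/175327 + 3899214*I*sqrt(55)/2041916359 ≈ 1.5837 + 0.014162*I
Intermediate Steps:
P(Z) = -24 + Z (P(Z) = Z - 24 = -24 + Z)
z(k) = sqrt(-39 + k) (z(k) = sqrt(k + (-24 - 15)) = sqrt(k - 39) = sqrt(-39 + k))
N = 2041916359/3899214 (N = -55749/(-118158) - 207188/(-396) = -55749*(-1/118158) - 207188*(-1/396) = 18583/39386 + 51797/99 = 2041916359/3899214 ≈ 523.67)
z(-16)/N + 277661/175327 = sqrt(-39 - 16)/(2041916359/3899214) + 277661/175327 = sqrt(-55)*(3899214/2041916359) + 277661*(1/175327) = (I*sqrt(55))*(3899214/2041916359) + 277661/175327 = 3899214*I*sqrt(55)/2041916359 + 277661/175327 = 277661/175327 + 3899214*I*sqrt(55)/2041916359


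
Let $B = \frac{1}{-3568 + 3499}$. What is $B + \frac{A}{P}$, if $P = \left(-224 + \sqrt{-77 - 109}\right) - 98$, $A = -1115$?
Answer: $\frac{2466920}{716703} + \frac{223 i \sqrt{186}}{20774} \approx 3.442 + 0.1464 i$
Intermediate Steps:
$B = - \frac{1}{69}$ ($B = \frac{1}{-69} = - \frac{1}{69} \approx -0.014493$)
$P = -322 + i \sqrt{186}$ ($P = \left(-224 + \sqrt{-186}\right) - 98 = \left(-224 + i \sqrt{186}\right) - 98 = -322 + i \sqrt{186} \approx -322.0 + 13.638 i$)
$B + \frac{A}{P} = - \frac{1}{69} - \frac{1115}{-322 + i \sqrt{186}}$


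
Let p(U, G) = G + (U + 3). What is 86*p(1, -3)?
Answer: 86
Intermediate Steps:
p(U, G) = 3 + G + U (p(U, G) = G + (3 + U) = 3 + G + U)
86*p(1, -3) = 86*(3 - 3 + 1) = 86*1 = 86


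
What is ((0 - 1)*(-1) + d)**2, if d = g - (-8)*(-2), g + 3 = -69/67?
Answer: 1625625/4489 ≈ 362.14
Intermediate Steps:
g = -270/67 (g = -3 - 69/67 = -270/67 ≈ -4.0299)
d = -1342/67 (d = -270/67 - (-8)*(-2) = -270/67 - 1*16 = -270/67 - 16 = -1342/67 ≈ -20.030)
((0 - 1)*(-1) + d)**2 = ((0 - 1)*(-1) - 1342/67)**2 = (-1*(-1) - 1342/67)**2 = (1 - 1342/67)**2 = (-1275/67)**2 = 1625625/4489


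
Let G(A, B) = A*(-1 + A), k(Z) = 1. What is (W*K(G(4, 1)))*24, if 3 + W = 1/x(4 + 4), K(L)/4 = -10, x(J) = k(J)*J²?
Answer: 2865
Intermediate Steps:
x(J) = J² (x(J) = 1*J² = J²)
K(L) = -40 (K(L) = 4*(-10) = -40)
W = -191/64 (W = -3 + 1/((4 + 4)²) = -3 + 1/(8²) = -3 + 1/64 = -191/64 ≈ -2.9844)
(W*K(G(4, 1)))*24 = -191/64*(-40)*24 = (955/8)*24 = 2865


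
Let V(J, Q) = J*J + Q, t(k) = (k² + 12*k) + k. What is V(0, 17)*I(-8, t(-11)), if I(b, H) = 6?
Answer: 102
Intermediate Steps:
t(k) = k² + 13*k
V(J, Q) = Q + J² (V(J, Q) = J² + Q = Q + J²)
V(0, 17)*I(-8, t(-11)) = (17 + 0²)*6 = (17 + 0)*6 = 17*6 = 102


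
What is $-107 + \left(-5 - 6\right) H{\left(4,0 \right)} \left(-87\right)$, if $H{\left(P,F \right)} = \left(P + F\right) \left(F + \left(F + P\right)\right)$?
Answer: $15205$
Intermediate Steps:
$H{\left(P,F \right)} = \left(F + P\right) \left(P + 2 F\right)$
$-107 + \left(-5 - 6\right) H{\left(4,0 \right)} \left(-87\right) = -107 + \left(-5 - 6\right) \left(4^{2} + 2 \cdot 0^{2} + 3 \cdot 0 \cdot 4\right) \left(-87\right) = -107 + - 11 \left(16 + 2 \cdot 0 + 0\right) \left(-87\right) = -107 + - 11 \left(16 + 0 + 0\right) \left(-87\right) = -107 + \left(-11\right) 16 \left(-87\right) = -107 - -15312 = -107 + 15312 = 15205$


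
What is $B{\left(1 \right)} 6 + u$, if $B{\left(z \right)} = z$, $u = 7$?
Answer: $13$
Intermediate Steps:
$B{\left(1 \right)} 6 + u = 1 \cdot 6 + 7 = 6 + 7 = 13$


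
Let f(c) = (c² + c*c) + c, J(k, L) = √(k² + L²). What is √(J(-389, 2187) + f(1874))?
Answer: √(7025626 + √4934290) ≈ 2651.0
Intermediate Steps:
J(k, L) = √(L² + k²)
f(c) = c + 2*c² (f(c) = (c² + c²) + c = 2*c² + c = c + 2*c²)
√(J(-389, 2187) + f(1874)) = √(√(2187² + (-389)²) + 1874*(1 + 2*1874)) = √(√(4782969 + 151321) + 1874*(1 + 3748)) = √(√4934290 + 1874*3749) = √(√4934290 + 7025626) = √(7025626 + √4934290)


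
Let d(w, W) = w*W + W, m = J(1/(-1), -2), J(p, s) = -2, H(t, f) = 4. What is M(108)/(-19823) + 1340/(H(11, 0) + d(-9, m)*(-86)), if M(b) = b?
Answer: -6677749/6799289 ≈ -0.98212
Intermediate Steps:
m = -2
d(w, W) = W + W*w (d(w, W) = W*w + W = W + W*w)
M(108)/(-19823) + 1340/(H(11, 0) + d(-9, m)*(-86)) = 108/(-19823) + 1340/(4 - 2*(1 - 9)*(-86)) = 108*(-1/19823) + 1340/(4 - 2*(-8)*(-86)) = -108/19823 + 1340/(4 + 16*(-86)) = -108/19823 + 1340/(4 - 1376) = -108/19823 + 1340/(-1372) = -108/19823 + 1340*(-1/1372) = -108/19823 - 335/343 = -6677749/6799289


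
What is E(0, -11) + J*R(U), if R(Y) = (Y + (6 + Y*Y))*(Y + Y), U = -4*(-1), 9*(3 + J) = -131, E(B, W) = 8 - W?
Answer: -32693/9 ≈ -3632.6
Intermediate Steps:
J = -158/9 (J = -3 + (1/9)*(-131) = -3 - 131/9 = -158/9 ≈ -17.556)
U = 4
R(Y) = 2*Y*(6 + Y + Y**2) (R(Y) = (Y + (6 + Y**2))*(2*Y) = (6 + Y + Y**2)*(2*Y) = 2*Y*(6 + Y + Y**2))
E(0, -11) + J*R(U) = (8 - 1*(-11)) - 316*4*(6 + 4 + 4**2)/9 = (8 + 11) - 316*4*(6 + 4 + 16)/9 = 19 - 316*4*26/9 = 19 - 158/9*208 = 19 - 32864/9 = -32693/9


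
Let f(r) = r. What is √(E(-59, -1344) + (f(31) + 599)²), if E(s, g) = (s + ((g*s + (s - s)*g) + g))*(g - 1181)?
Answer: 5*I*√7851317 ≈ 14010.0*I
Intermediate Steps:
E(s, g) = (-1181 + g)*(g + s + g*s) (E(s, g) = (s + ((g*s + 0*g) + g))*(-1181 + g) = (s + ((g*s + 0) + g))*(-1181 + g) = (s + (g*s + g))*(-1181 + g) = (s + (g + g*s))*(-1181 + g) = (g + s + g*s)*(-1181 + g) = (-1181 + g)*(g + s + g*s))
√(E(-59, -1344) + (f(31) + 599)²) = √(((-1344)² - 1181*(-1344) - 1181*(-59) - 59*(-1344)² - 1180*(-1344)*(-59)) + (31 + 599)²) = √((1806336 + 1587264 + 69679 - 59*1806336 - 93569280) + 630²) = √((1806336 + 1587264 + 69679 - 106573824 - 93569280) + 396900) = √(-196679825 + 396900) = √(-196282925) = 5*I*√7851317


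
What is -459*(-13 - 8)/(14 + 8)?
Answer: 9639/22 ≈ 438.14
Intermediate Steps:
-459*(-13 - 8)/(14 + 8) = -(-9639)/22 = -459*(-21/22) = 9639/22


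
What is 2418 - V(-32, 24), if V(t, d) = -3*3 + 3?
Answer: 2424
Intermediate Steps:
V(t, d) = -6 (V(t, d) = -9 + 3 = -6)
2418 - V(-32, 24) = 2418 - 1*(-6) = 2418 + 6 = 2424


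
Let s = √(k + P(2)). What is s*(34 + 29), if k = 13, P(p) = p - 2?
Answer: 63*√13 ≈ 227.15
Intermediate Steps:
P(p) = -2 + p
s = √13 (s = √(13 + (-2 + 2)) = √(13 + 0) = √13 ≈ 3.6056)
s*(34 + 29) = √13*(34 + 29) = √13*63 = 63*√13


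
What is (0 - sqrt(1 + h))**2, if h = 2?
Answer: 3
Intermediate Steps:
(0 - sqrt(1 + h))**2 = (0 - sqrt(1 + 2))**2 = (0 - sqrt(3))**2 = (-sqrt(3))**2 = 3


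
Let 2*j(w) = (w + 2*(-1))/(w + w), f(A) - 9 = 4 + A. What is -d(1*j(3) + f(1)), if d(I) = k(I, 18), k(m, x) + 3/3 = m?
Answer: -157/12 ≈ -13.083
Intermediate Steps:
f(A) = 13 + A (f(A) = 9 + (4 + A) = 13 + A)
k(m, x) = -1 + m
j(w) = (-2 + w)/(4*w) (j(w) = ((w + 2*(-1))/(w + w))/2 = ((w - 2)/((2*w)))/2 = ((-2 + w)*(1/(2*w)))/2 = ((-2 + w)/(2*w))/2 = (-2 + w)/(4*w))
d(I) = -1 + I
-d(1*j(3) + f(1)) = -(-1 + (1*((¼)*(-2 + 3)/3) + (13 + 1))) = -(-1 + (1*((¼)*(⅓)*1) + 14)) = -(-1 + (1*(1/12) + 14)) = -(-1 + (1/12 + 14)) = -(-1 + 169/12) = -1*157/12 = -157/12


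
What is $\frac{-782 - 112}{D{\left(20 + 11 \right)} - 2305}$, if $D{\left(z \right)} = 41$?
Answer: $\frac{447}{1132} \approx 0.39488$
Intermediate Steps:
$\frac{-782 - 112}{D{\left(20 + 11 \right)} - 2305} = \frac{-782 - 112}{41 - 2305} = - \frac{894}{41 - 2305} = - \frac{894}{-2264} = \left(-894\right) \left(- \frac{1}{2264}\right) = \frac{447}{1132}$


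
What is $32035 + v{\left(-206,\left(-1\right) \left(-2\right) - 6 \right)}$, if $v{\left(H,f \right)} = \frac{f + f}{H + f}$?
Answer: $\frac{3363679}{105} \approx 32035.0$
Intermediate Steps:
$v{\left(H,f \right)} = \frac{2 f}{H + f}$
$32035 + v{\left(-206,\left(-1\right) \left(-2\right) - 6 \right)} = 32035 + \frac{2 \left(\left(-1\right) \left(-2\right) - 6\right)}{-206 - 4} = 32035 + \frac{2 \left(2 - 6\right)}{-206 + \left(2 - 6\right)} = 32035 + 2 \left(-4\right) \frac{1}{-206 - 4} = 32035 + 2 \left(-4\right) \frac{1}{-210} = 32035 + 2 \left(-4\right) \left(- \frac{1}{210}\right) = 32035 + \frac{4}{105} = \frac{3363679}{105}$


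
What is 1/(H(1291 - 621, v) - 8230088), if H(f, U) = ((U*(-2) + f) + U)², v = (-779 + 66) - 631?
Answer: -1/4173892 ≈ -2.3958e-7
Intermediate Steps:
v = -1344 (v = -713 - 631 = -1344)
H(f, U) = (f - U)² (H(f, U) = ((-2*U + f) + U)² = ((f - 2*U) + U)² = (f - U)²)
1/(H(1291 - 621, v) - 8230088) = 1/((-1344 - (1291 - 621))² - 8230088) = 1/((-1344 - 1*670)² - 8230088) = 1/((-1344 - 670)² - 8230088) = 1/((-2014)² - 8230088) = 1/(4056196 - 8230088) = 1/(-4173892) = -1/4173892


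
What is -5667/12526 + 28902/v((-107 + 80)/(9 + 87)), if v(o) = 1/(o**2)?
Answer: 7329584901/3206656 ≈ 2285.7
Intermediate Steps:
v(o) = o**(-2)
-5667/12526 + 28902/v((-107 + 80)/(9 + 87)) = -5667/12526 + 28902/(((-107 + 80)/(9 + 87))**(-2)) = -5667*1/12526 + 28902/((-27/96)**(-2)) = -5667/12526 + 28902/((-27*1/96)**(-2)) = -5667/12526 + 28902/((-9/32)**(-2)) = -5667/12526 + 28902/(1024/81) = -5667/12526 + 28902*(81/1024) = -5667/12526 + 1170531/512 = 7329584901/3206656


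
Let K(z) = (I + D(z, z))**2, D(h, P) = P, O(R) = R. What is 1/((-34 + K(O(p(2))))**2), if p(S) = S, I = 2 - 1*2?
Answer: 1/900 ≈ 0.0011111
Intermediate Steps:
I = 0 (I = 2 - 2 = 0)
K(z) = z**2 (K(z) = (0 + z)**2 = z**2)
1/((-34 + K(O(p(2))))**2) = 1/((-34 + 2**2)**2) = 1/((-34 + 4)**2) = 1/((-30)**2) = 1/900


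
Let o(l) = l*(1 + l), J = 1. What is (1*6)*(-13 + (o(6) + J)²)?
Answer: 11016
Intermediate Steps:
(1*6)*(-13 + (o(6) + J)²) = (1*6)*(-13 + (6*(1 + 6) + 1)²) = 6*(-13 + (6*7 + 1)²) = 6*(-13 + (42 + 1)²) = 6*(-13 + 43²) = 6*(-13 + 1849) = 6*1836 = 11016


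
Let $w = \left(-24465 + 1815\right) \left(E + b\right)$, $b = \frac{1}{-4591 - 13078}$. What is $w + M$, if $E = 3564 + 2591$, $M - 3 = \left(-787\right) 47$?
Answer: $- \frac{2463902024734}{17669} \approx -1.3945 \cdot 10^{8}$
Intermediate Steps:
$M = -36986$ ($M = 3 - 36989 = -36986$)
$E = 6155$
$b = - \frac{1}{17669}$ ($b = \frac{1}{-17669} = - \frac{1}{17669} \approx -5.6596 \cdot 10^{-5}$)
$w = - \frac{2463248519100}{17669}$ ($w = \left(-24465 + 1815\right) \left(6155 - \frac{1}{17669}\right) = \left(-22650\right) \frac{108752694}{17669} = - \frac{2463248519100}{17669} \approx -1.3941 \cdot 10^{8}$)
$w + M = - \frac{2463248519100}{17669} - 36986 = - \frac{2463902024734}{17669}$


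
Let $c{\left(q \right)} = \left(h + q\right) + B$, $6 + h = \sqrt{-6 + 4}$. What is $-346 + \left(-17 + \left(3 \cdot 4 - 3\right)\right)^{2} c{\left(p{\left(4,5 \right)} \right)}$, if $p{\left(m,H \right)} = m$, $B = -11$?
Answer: $-1178 + 64 i \sqrt{2} \approx -1178.0 + 90.51 i$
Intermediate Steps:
$h = -6 + i \sqrt{2}$ ($h = -6 + \sqrt{-6 + 4} = -6 + \sqrt{-2} = -6 + i \sqrt{2} \approx -6.0 + 1.4142 i$)
$c{\left(q \right)} = -17 + q + i \sqrt{2}$ ($c{\left(q \right)} = \left(\left(-6 + i \sqrt{2}\right) + q\right) - 11 = \left(-6 + q + i \sqrt{2}\right) - 11 = -17 + q + i \sqrt{2}$)
$-346 + \left(-17 + \left(3 \cdot 4 - 3\right)\right)^{2} c{\left(p{\left(4,5 \right)} \right)} = -346 + \left(-17 + \left(3 \cdot 4 - 3\right)\right)^{2} \left(-17 + 4 + i \sqrt{2}\right) = -346 + \left(-17 + \left(12 - 3\right)\right)^{2} \left(-13 + i \sqrt{2}\right) = -346 + \left(-17 + 9\right)^{2} \left(-13 + i \sqrt{2}\right) = -346 + \left(-8\right)^{2} \left(-13 + i \sqrt{2}\right) = -346 + 64 \left(-13 + i \sqrt{2}\right) = -346 - \left(832 - 64 i \sqrt{2}\right) = -1178 + 64 i \sqrt{2}$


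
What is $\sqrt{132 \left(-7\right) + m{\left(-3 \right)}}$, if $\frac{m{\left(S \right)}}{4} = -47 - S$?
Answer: $10 i \sqrt{11} \approx 33.166 i$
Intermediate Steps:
$m{\left(S \right)} = -188 - 4 S$ ($m{\left(S \right)} = 4 \left(-47 - S\right) = -188 - 4 S$)
$\sqrt{132 \left(-7\right) + m{\left(-3 \right)}} = \sqrt{132 \left(-7\right) - 176} = \sqrt{-924 + \left(-188 + 12\right)} = \sqrt{-924 - 176} = \sqrt{-1100} = 10 i \sqrt{11}$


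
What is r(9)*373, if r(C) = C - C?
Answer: 0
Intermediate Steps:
r(C) = 0
r(9)*373 = 0*373 = 0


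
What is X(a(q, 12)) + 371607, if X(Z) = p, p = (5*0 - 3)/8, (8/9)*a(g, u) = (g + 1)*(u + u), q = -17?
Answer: 2972853/8 ≈ 3.7161e+5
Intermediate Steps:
a(g, u) = 9*u*(1 + g)/4 (a(g, u) = 9*((g + 1)*(u + u))/8 = 9*((1 + g)*(2*u))/8 = 9*(2*u*(1 + g))/8 = 9*u*(1 + g)/4)
p = -3/8 (p = (0 - 3)*(1/8) = -3*1/8 = -3/8 ≈ -0.37500)
X(Z) = -3/8
X(a(q, 12)) + 371607 = -3/8 + 371607 = 2972853/8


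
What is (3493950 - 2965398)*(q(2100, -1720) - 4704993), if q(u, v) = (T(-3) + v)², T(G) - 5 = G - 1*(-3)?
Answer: -932243103936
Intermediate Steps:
T(G) = 8 + G (T(G) = 5 + (G - 1*(-3)) = 5 + (G + 3) = 5 + (3 + G) = 8 + G)
q(u, v) = (5 + v)² (q(u, v) = ((8 - 3) + v)² = (5 + v)²)
(3493950 - 2965398)*(q(2100, -1720) - 4704993) = (3493950 - 2965398)*((5 - 1720)² - 4704993) = 528552*((-1715)² - 4704993) = 528552*(2941225 - 4704993) = 528552*(-1763768) = -932243103936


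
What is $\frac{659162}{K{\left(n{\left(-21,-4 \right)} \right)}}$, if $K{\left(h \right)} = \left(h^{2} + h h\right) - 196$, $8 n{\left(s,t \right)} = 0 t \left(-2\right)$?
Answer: $- \frac{47083}{14} \approx -3363.1$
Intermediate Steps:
$n{\left(s,t \right)} = 0$ ($n{\left(s,t \right)} = \frac{0 t \left(-2\right)}{8} = \frac{0 \left(-2\right)}{8} = \frac{1}{8} \cdot 0 = 0$)
$K{\left(h \right)} = -196 + 2 h^{2}$ ($K{\left(h \right)} = \left(h^{2} + h^{2}\right) - 196 = 2 h^{2} - 196 = -196 + 2 h^{2}$)
$\frac{659162}{K{\left(n{\left(-21,-4 \right)} \right)}} = \frac{659162}{-196 + 2 \cdot 0^{2}} = \frac{659162}{-196 + 2 \cdot 0} = \frac{659162}{-196 + 0} = \frac{659162}{-196} = 659162 \left(- \frac{1}{196}\right) = - \frac{47083}{14}$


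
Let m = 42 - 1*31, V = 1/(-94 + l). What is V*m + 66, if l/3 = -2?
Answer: 6589/100 ≈ 65.890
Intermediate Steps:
l = -6 (l = 3*(-2) = -6)
V = -1/100 (V = 1/(-94 - 6) = 1/(-100) = -1/100 ≈ -0.010000)
m = 11 (m = 42 - 31 = 11)
V*m + 66 = -1/100*11 + 66 = -11/100 + 66 = 6589/100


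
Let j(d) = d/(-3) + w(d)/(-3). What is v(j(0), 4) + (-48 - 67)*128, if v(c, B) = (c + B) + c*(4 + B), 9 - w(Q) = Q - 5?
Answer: -14758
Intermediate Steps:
w(Q) = 14 - Q (w(Q) = 9 - (Q - 5) = 9 - (-5 + Q) = 9 + (5 - Q) = 14 - Q)
j(d) = -14/3 (j(d) = d/(-3) + (14 - d)/(-3) = d*(-1/3) + (14 - d)*(-1/3) = -d/3 + (-14/3 + d/3) = -14/3)
v(c, B) = B + c + c*(4 + B) (v(c, B) = (B + c) + c*(4 + B) = B + c + c*(4 + B))
v(j(0), 4) + (-48 - 67)*128 = (4 + 5*(-14/3) + 4*(-14/3)) + (-48 - 67)*128 = (4 - 70/3 - 56/3) - 115*128 = -38 - 14720 = -14758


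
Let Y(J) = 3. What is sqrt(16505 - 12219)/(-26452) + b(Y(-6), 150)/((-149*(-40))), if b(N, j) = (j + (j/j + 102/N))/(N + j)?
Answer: 37/182376 - sqrt(4286)/26452 ≈ -0.0022721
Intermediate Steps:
b(N, j) = (1 + j + 102/N)/(N + j) (b(N, j) = (j + (1 + 102/N))/(N + j) = (1 + j + 102/N)/(N + j))
sqrt(16505 - 12219)/(-26452) + b(Y(-6), 150)/((-149*(-40))) = sqrt(16505 - 12219)/(-26452) + ((102 + 3 + 3*150)/(3*(3 + 150)))/((-149*(-40))) = sqrt(4286)*(-1/26452) + ((1/3)*(102 + 3 + 450)/153)/5960 = -sqrt(4286)/26452 + ((1/3)*(1/153)*555)*(1/5960) = -sqrt(4286)/26452 + (185/153)*(1/5960) = -sqrt(4286)/26452 + 37/182376 = 37/182376 - sqrt(4286)/26452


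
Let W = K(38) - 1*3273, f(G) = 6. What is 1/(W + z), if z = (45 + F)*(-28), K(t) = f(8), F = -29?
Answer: -1/3715 ≈ -0.00026918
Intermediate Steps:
K(t) = 6
W = -3267 (W = 6 - 1*3273 = 6 - 3273 = -3267)
z = -448 (z = (45 - 29)*(-28) = 16*(-28) = -448)
1/(W + z) = 1/(-3267 - 448) = 1/(-3715) = -1/3715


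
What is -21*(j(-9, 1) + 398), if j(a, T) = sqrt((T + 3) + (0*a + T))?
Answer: -8358 - 21*sqrt(5) ≈ -8405.0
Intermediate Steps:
j(a, T) = sqrt(3 + 2*T) (j(a, T) = sqrt((3 + T) + (0 + T)) = sqrt((3 + T) + T) = sqrt(3 + 2*T))
-21*(j(-9, 1) + 398) = -21*(sqrt(3 + 2*1) + 398) = -21*(sqrt(3 + 2) + 398) = -21*(sqrt(5) + 398) = -21*(398 + sqrt(5)) = -8358 - 21*sqrt(5)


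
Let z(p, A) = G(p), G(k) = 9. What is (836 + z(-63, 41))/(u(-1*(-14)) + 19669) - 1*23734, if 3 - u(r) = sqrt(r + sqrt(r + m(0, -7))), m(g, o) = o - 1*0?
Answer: -23734 + 845/(19672 - sqrt(14 + sqrt(7))) ≈ -23734.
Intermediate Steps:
m(g, o) = o (m(g, o) = o + 0 = o)
z(p, A) = 9
u(r) = 3 - sqrt(r + sqrt(-7 + r)) (u(r) = 3 - sqrt(r + sqrt(r - 7)) = 3 - sqrt(r + sqrt(-7 + r)))
(836 + z(-63, 41))/(u(-1*(-14)) + 19669) - 1*23734 = (836 + 9)/((3 - sqrt(-1*(-14) + sqrt(-7 - 1*(-14)))) + 19669) - 1*23734 = 845/((3 - sqrt(14 + sqrt(-7 + 14))) + 19669) - 23734 = 845/((3 - sqrt(14 + sqrt(7))) + 19669) - 23734 = 845/(19672 - sqrt(14 + sqrt(7))) - 23734 = -23734 + 845/(19672 - sqrt(14 + sqrt(7)))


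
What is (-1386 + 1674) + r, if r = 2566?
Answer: 2854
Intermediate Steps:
(-1386 + 1674) + r = (-1386 + 1674) + 2566 = 288 + 2566 = 2854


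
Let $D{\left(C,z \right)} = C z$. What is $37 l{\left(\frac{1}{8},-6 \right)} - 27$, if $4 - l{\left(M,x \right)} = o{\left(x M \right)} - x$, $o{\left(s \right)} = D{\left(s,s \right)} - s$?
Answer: $- \frac{2393}{16} \approx -149.56$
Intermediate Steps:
$o{\left(s \right)} = s^{2} - s$ ($o{\left(s \right)} = s s - s = s^{2} - s$)
$l{\left(M,x \right)} = 4 + x - M x \left(-1 + M x\right)$ ($l{\left(M,x \right)} = 4 - \left(x M \left(-1 + x M\right) - x\right) = 4 - \left(M x \left(-1 + M x\right) - x\right) = 4 - \left(- x + M x \left(-1 + M x\right)\right) = 4 + x - M x \left(-1 + M x\right)$)
$37 l{\left(\frac{1}{8},-6 \right)} - 27 = 37 \left(4 - 6 + \frac{1}{8} \left(-6\right) - \left(\frac{1}{8}\right)^{2} \left(-6\right)^{2}\right) - 27 = 37 \left(4 - 6 + \frac{1}{8} \left(-6\right) - \left(\frac{1}{8}\right)^{2} \cdot 36\right) - 27 = 37 \left(4 - 6 - \frac{3}{4} - \frac{1}{64} \cdot 36\right) - 27 = 37 \left(4 - 6 - \frac{3}{4} - \frac{9}{16}\right) - 27 = 37 \left(- \frac{53}{16}\right) - 27 = - \frac{1961}{16} - 27 = - \frac{2393}{16}$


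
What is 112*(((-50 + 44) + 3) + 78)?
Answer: 8400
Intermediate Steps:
112*(((-50 + 44) + 3) + 78) = 112*((-6 + 3) + 78) = 112*(-3 + 78) = 112*75 = 8400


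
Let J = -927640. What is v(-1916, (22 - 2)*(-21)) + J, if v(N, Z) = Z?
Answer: -928060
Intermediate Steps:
v(-1916, (22 - 2)*(-21)) + J = (22 - 2)*(-21) - 927640 = 20*(-21) - 927640 = -420 - 927640 = -928060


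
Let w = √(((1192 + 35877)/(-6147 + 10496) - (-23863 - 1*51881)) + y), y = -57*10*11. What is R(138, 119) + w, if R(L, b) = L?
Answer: 138 + √1314178623755/4349 ≈ 401.60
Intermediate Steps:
y = -6270 (y = -570*11 = -6270)
w = √1314178623755/4349 (w = √(((1192 + 35877)/(-6147 + 10496) - (-23863 - 1*51881)) - 6270) = √((37069/4349 - (-23863 - 51881)) - 6270) = √((37069*(1/4349) - 1*(-75744)) - 6270) = √((37069/4349 + 75744) - 6270) = √(329447725/4349 - 6270) = √(302179495/4349) = √1314178623755/4349 ≈ 263.60)
R(138, 119) + w = 138 + √1314178623755/4349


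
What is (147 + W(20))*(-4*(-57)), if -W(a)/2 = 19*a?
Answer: -139764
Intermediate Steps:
W(a) = -38*a
(147 + W(20))*(-4*(-57)) = (147 - 38*20)*(-4*(-57)) = (147 - 760)*228 = -613*228 = -139764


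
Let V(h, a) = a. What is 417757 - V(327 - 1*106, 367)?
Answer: 417390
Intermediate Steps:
417757 - V(327 - 1*106, 367) = 417757 - 1*367 = 417757 - 367 = 417390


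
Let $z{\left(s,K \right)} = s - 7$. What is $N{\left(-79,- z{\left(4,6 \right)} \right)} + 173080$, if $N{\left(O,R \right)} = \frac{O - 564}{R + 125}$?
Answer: $\frac{22153597}{128} \approx 1.7308 \cdot 10^{5}$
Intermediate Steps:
$z{\left(s,K \right)} = -7 + s$ ($z{\left(s,K \right)} = s - 7 = -7 + s$)
$N{\left(O,R \right)} = \frac{-564 + O}{125 + R}$
$N{\left(-79,- z{\left(4,6 \right)} \right)} + 173080 = \frac{-564 - 79}{125 - \left(-7 + 4\right)} + 173080 = \frac{1}{125 - -3} \left(-643\right) + 173080 = \frac{1}{125 + 3} \left(-643\right) + 173080 = \frac{1}{128} \left(-643\right) + 173080 = - \frac{643}{128} + 173080 = \frac{22153597}{128}$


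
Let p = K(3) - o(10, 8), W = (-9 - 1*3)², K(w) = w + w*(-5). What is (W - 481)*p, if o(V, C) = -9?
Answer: 1011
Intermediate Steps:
K(w) = -4*w (K(w) = w - 5*w = -4*w)
W = 144 (W = (-9 - 3)² = (-12)² = 144)
p = -3 (p = -4*3 - 1*(-9) = -12 + 9 = -3)
(W - 481)*p = (144 - 481)*(-3) = -337*(-3) = 1011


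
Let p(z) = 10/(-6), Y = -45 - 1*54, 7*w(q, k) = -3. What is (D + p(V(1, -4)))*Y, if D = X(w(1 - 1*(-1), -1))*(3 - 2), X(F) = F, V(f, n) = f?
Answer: 1452/7 ≈ 207.43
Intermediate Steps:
w(q, k) = -3/7 (w(q, k) = (⅐)*(-3) = -3/7)
Y = -99 (Y = -45 - 54 = -99)
p(z) = -5/3 (p(z) = 10*(-⅙) = -5/3)
D = -3/7 (D = -3*(3 - 2)/7 = -3/7*1 = -3/7 ≈ -0.42857)
(D + p(V(1, -4)))*Y = (-3/7 - 5/3)*(-99) = -44/21*(-99) = 1452/7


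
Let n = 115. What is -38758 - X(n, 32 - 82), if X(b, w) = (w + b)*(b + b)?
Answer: -53708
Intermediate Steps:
X(b, w) = 2*b*(b + w) (X(b, w) = (b + w)*(2*b) = 2*b*(b + w))
-38758 - X(n, 32 - 82) = -38758 - 2*115*(115 + (32 - 82)) = -38758 - 2*115*(115 - 50) = -38758 - 2*115*65 = -38758 - 1*14950 = -38758 - 14950 = -53708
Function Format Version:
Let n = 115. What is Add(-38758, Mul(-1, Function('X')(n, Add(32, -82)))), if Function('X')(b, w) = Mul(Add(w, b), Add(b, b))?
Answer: -53708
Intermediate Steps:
Function('X')(b, w) = Mul(2, b, Add(b, w)) (Function('X')(b, w) = Mul(Add(b, w), Mul(2, b)) = Mul(2, b, Add(b, w)))
Add(-38758, Mul(-1, Function('X')(n, Add(32, -82)))) = Add(-38758, Mul(-1, Mul(2, 115, Add(115, Add(32, -82))))) = Add(-38758, Mul(-1, Mul(2, 115, Add(115, -50)))) = Add(-38758, Mul(-1, Mul(2, 115, 65))) = Add(-38758, Mul(-1, 14950)) = Add(-38758, -14950) = -53708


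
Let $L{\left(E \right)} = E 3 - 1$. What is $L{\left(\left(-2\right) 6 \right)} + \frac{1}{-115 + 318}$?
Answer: $- \frac{7510}{203} \approx -36.995$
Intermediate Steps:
$L{\left(E \right)} = -1 + 3 E$ ($L{\left(E \right)} = 3 E - 1 = -1 + 3 E$)
$L{\left(\left(-2\right) 6 \right)} + \frac{1}{-115 + 318} = \left(-1 + 3 \left(\left(-2\right) 6\right)\right) + \frac{1}{-115 + 318} = \left(-1 + 3 \left(-12\right)\right) + \frac{1}{203} = \left(-1 - 36\right) + \frac{1}{203} = -37 + \frac{1}{203} = - \frac{7510}{203}$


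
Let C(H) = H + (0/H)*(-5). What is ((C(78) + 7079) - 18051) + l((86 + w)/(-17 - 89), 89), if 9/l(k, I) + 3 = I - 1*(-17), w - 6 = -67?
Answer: -1122073/103 ≈ -10894.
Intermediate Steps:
w = -61 (w = 6 - 67 = -61)
C(H) = H (C(H) = H + 0*(-5) = H + 0 = H)
l(k, I) = 9/(14 + I) (l(k, I) = 9/(-3 + (I - 1*(-17))) = 9/(-3 + (I + 17)) = 9/(-3 + (17 + I)) = 9/(14 + I))
((C(78) + 7079) - 18051) + l((86 + w)/(-17 - 89), 89) = ((78 + 7079) - 18051) + 9/(14 + 89) = (7157 - 18051) + 9/103 = -10894 + 9*(1/103) = -10894 + 9/103 = -1122073/103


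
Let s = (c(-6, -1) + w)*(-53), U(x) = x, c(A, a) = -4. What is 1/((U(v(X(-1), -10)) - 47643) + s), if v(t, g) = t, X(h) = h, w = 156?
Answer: -1/55700 ≈ -1.7953e-5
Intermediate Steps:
s = -8056 (s = (-4 + 156)*(-53) = 152*(-53) = -8056)
1/((U(v(X(-1), -10)) - 47643) + s) = 1/((-1 - 47643) - 8056) = 1/(-47644 - 8056) = 1/(-55700) = -1/55700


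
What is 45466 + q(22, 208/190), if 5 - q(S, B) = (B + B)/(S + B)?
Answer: 49881583/1097 ≈ 45471.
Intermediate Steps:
q(S, B) = 5 - 2*B/(B + S) (q(S, B) = 5 - (B + B)/(S + B) = 5 - 2*B/(B + S))
45466 + q(22, 208/190) = 45466 + (3*(208/190) + 5*22)/(208/190 + 22) = 45466 + (3*(208*(1/190)) + 110)/(208*(1/190) + 22) = 45466 + (3*(104/95) + 110)/(104/95 + 22) = 45466 + (312/95 + 110)/(2194/95) = 45466 + (95/2194)*(10762/95) = 45466 + 5381/1097 = 49881583/1097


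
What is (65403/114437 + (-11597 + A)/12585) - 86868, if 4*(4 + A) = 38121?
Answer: -166807743940697/1920252860 ≈ -86868.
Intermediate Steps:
A = 38105/4 (A = -4 + (¼)*38121 = -4 + 38121/4 = 38105/4 ≈ 9526.3)
(65403/114437 + (-11597 + A)/12585) - 86868 = (65403/114437 + (-11597 + 38105/4)/12585) - 86868 = (65403*(1/114437) - 8283/4*1/12585) - 86868 = (65403/114437 - 2761/16780) - 86868 = 781501783/1920252860 - 86868 = -166807743940697/1920252860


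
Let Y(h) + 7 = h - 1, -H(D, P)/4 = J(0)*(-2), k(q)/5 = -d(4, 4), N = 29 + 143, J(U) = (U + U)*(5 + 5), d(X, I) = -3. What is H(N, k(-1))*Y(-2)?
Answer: 0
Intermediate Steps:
J(U) = 20*U (J(U) = (2*U)*10 = 20*U)
N = 172
k(q) = 15 (k(q) = 5*(-1*(-3)) = 5*3 = 15)
H(D, P) = 0 (H(D, P) = -4*20*0*(-2) = -0*(-2) = -4*0 = 0)
Y(h) = -8 + h (Y(h) = -7 + (h - 1) = -7 + (-1 + h) = -8 + h)
H(N, k(-1))*Y(-2) = 0*(-8 - 2) = 0*(-10) = 0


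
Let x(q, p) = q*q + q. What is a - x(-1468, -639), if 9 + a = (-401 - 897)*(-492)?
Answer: -1514949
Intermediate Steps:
x(q, p) = q + q² (x(q, p) = q² + q = q + q²)
a = 638607 (a = -9 + (-401 - 897)*(-492) = -9 - 1298*(-492) = -9 + 638616 = 638607)
a - x(-1468, -639) = 638607 - (-1468)*(1 - 1468) = 638607 - (-1468)*(-1467) = 638607 - 1*2153556 = 638607 - 2153556 = -1514949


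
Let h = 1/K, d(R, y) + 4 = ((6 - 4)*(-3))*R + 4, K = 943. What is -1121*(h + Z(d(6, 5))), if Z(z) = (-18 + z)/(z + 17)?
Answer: -3005519/943 ≈ -3187.2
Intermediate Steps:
d(R, y) = -6*R (d(R, y) = -4 + (((6 - 4)*(-3))*R + 4) = -4 + ((2*(-3))*R + 4) = -4 + (-6*R + 4) = -4 + (4 - 6*R) = -6*R)
Z(z) = (-18 + z)/(17 + z)
h = 1/943 ≈ 0.0010604
-1121*(h + Z(d(6, 5))) = -1121*(1/943 + (-18 - 6*6)/(17 - 6*6)) = -1121*(1/943 + (-18 - 36)/(17 - 36)) = -1121*(1/943 - 54/(-19)) = -1121*(1/943 - 1/19*(-54)) = -1121*(1/943 + 54/19) = -1121*50941/17917 = -3005519/943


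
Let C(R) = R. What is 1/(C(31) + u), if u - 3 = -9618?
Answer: -1/9584 ≈ -0.00010434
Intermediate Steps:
u = -9615 (u = 3 - 9618 = -9615)
1/(C(31) + u) = 1/(31 - 9615) = 1/(-9584) = -1/9584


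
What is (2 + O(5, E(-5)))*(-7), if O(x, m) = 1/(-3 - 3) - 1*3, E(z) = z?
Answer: 49/6 ≈ 8.1667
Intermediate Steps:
O(x, m) = -19/6 (O(x, m) = 1/(-6) - 3 = -1/6 - 3 = -19/6)
(2 + O(5, E(-5)))*(-7) = (2 - 19/6)*(-7) = -7/6*(-7) = 49/6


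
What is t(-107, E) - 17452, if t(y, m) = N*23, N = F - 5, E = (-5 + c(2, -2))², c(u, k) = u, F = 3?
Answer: -17498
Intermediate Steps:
E = 9 (E = (-5 + 2)² = (-3)² = 9)
N = -2 (N = 3 - 5 = -2)
t(y, m) = -46 (t(y, m) = -2*23 = -46)
t(-107, E) - 17452 = -46 - 17452 = -17498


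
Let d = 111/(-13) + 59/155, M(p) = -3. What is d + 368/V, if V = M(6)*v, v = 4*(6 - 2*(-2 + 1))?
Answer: -144973/12090 ≈ -11.991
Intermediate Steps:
v = 32 (v = 4*(6 - 2*(-1)) = 4*(6 + 2) = 4*8 = 32)
d = -16438/2015 (d = 111*(-1/13) + 59*(1/155) = -111/13 + 59/155 = -16438/2015 ≈ -8.1578)
V = -96 (V = -3*32 = -96)
d + 368/V = -16438/2015 + 368/(-96) = -16438/2015 + 368*(-1/96) = -16438/2015 - 23/6 = -144973/12090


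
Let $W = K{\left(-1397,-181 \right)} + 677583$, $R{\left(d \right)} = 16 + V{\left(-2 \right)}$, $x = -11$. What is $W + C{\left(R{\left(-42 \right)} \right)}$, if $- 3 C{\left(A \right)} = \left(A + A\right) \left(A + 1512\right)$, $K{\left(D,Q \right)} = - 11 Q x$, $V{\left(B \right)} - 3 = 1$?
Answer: $\frac{1905766}{3} \approx 6.3526 \cdot 10^{5}$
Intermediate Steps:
$V{\left(B \right)} = 4$ ($V{\left(B \right)} = 3 + 1 = 4$)
$K{\left(D,Q \right)} = 121 Q$ ($K{\left(D,Q \right)} = - 11 Q \left(-11\right) = 121 Q$)
$R{\left(d \right)} = 20$ ($R{\left(d \right)} = 16 + 4 = 20$)
$C{\left(A \right)} = - \frac{2 A \left(1512 + A\right)}{3}$ ($C{\left(A \right)} = - \frac{\left(A + A\right) \left(A + 1512\right)}{3} = - \frac{2 A \left(1512 + A\right)}{3}$)
$W = 655682$ ($W = 121 \left(-181\right) + 677583 = -21901 + 677583 = 655682$)
$W + C{\left(R{\left(-42 \right)} \right)} = 655682 - \frac{40 \left(1512 + 20\right)}{3} = 655682 - \frac{40}{3} \cdot 1532 = 655682 - \frac{61280}{3} = \frac{1905766}{3}$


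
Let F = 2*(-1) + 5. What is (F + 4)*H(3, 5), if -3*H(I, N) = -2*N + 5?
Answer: 35/3 ≈ 11.667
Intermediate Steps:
H(I, N) = -5/3 + 2*N/3 (H(I, N) = -(-2*N + 5)/3 = -(5 - 2*N)/3 = -5/3 + 2*N/3)
F = 3 (F = -2 + 5 = 3)
(F + 4)*H(3, 5) = (3 + 4)*(-5/3 + (2/3)*5) = 7*(-5/3 + 10/3) = 7*(5/3) = 35/3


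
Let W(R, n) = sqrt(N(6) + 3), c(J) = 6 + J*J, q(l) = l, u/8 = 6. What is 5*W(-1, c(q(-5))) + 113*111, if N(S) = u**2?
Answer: 12543 + 5*sqrt(2307) ≈ 12783.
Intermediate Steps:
u = 48 (u = 8*6 = 48)
c(J) = 6 + J**2
N(S) = 2304 (N(S) = 48**2 = 2304)
W(R, n) = sqrt(2307) (W(R, n) = sqrt(2304 + 3) = sqrt(2307))
5*W(-1, c(q(-5))) + 113*111 = 5*sqrt(2307) + 113*111 = 5*sqrt(2307) + 12543 = 12543 + 5*sqrt(2307)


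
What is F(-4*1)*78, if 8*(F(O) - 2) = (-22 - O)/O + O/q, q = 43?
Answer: 68445/344 ≈ 198.97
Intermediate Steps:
F(O) = 2 + O/344 + (-22 - O)/(8*O) (F(O) = 2 + ((-22 - O)/O + O/43)/8 = 2 + (O/43 + (-22 - O)/O)/8 = 2 + (O/344 + (-22 - O)/(8*O)) = 2 + O/344 + (-22 - O)/(8*O))
F(-4*1)*78 = ((-946 + (-4*1)*(645 - 4*1))/(344*((-4*1))))*78 = ((1/344)*(-946 - 4*(645 - 4))/(-4))*78 = ((1/344)*(-¼)*(-946 - 4*641))*78 = ((1/344)*(-¼)*(-946 - 2564))*78 = ((1/344)*(-¼)*(-3510))*78 = (1755/688)*78 = 68445/344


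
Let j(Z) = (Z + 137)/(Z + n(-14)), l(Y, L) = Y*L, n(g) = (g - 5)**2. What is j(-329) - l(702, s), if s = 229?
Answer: -160764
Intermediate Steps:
n(g) = (-5 + g)**2
l(Y, L) = L*Y
j(Z) = (137 + Z)/(361 + Z) (j(Z) = (Z + 137)/(Z + (-5 - 14)**2) = (137 + Z)/(Z + (-19)**2) = (137 + Z)/(Z + 361) = (137 + Z)/(361 + Z))
j(-329) - l(702, s) = (137 - 329)/(361 - 329) - 229*702 = -192/32 - 1*160758 = (1/32)*(-192) - 160758 = -6 - 160758 = -160764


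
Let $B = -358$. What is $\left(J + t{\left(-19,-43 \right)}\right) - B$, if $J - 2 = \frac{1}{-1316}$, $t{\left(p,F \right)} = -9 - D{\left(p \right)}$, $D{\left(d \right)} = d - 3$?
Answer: $\frac{490867}{1316} \approx 373.0$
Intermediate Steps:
$D{\left(d \right)} = -3 + d$ ($D{\left(d \right)} = d - 3 = -3 + d$)
$t{\left(p,F \right)} = -6 - p$ ($t{\left(p,F \right)} = -9 - \left(-3 + p\right) = -6 - p$)
$J = \frac{2631}{1316}$ ($J = 2 + \frac{1}{-1316} = 2 - \frac{1}{1316} = \frac{2631}{1316} \approx 1.9992$)
$\left(J + t{\left(-19,-43 \right)}\right) - B = \left(\frac{2631}{1316} - -13\right) - -358 = \left(\frac{2631}{1316} + \left(-6 + 19\right)\right) + 358 = \left(\frac{2631}{1316} + 13\right) + 358 = \frac{19739}{1316} + 358 = \frac{490867}{1316}$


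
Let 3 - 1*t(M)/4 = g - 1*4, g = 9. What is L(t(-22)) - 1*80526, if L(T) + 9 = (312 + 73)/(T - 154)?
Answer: -13047055/162 ≈ -80537.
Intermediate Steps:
t(M) = -8 (t(M) = 12 - 4*(9 - 1*4) = 12 - 4*(9 - 4) = 12 - 4*5 = 12 - 20 = -8)
L(T) = -9 + 385/(-154 + T) (L(T) = -9 + (312 + 73)/(T - 154) = -9 + 385/(-154 + T))
L(t(-22)) - 1*80526 = (1771 - 9*(-8))/(-154 - 8) - 1*80526 = (1771 + 72)/(-162) - 80526 = -1/162*1843 - 80526 = -1843/162 - 80526 = -13047055/162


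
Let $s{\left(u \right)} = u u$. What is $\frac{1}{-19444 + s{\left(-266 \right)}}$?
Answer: $\frac{1}{51312} \approx 1.9489 \cdot 10^{-5}$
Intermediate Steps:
$s{\left(u \right)} = u^{2}$
$\frac{1}{-19444 + s{\left(-266 \right)}} = \frac{1}{-19444 + \left(-266\right)^{2}} = \frac{1}{-19444 + 70756} = \frac{1}{51312}$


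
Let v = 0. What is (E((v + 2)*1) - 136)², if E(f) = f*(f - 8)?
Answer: 21904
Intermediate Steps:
E(f) = f*(-8 + f)
(E((v + 2)*1) - 136)² = (((0 + 2)*1)*(-8 + (0 + 2)*1) - 136)² = ((2*1)*(-8 + 2*1) - 136)² = (2*(-8 + 2) - 136)² = (2*(-6) - 136)² = (-12 - 136)² = (-148)² = 21904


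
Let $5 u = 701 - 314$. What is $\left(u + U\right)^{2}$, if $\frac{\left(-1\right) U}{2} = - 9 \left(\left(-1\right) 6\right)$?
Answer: $\frac{23409}{25} \approx 936.36$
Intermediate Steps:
$u = \frac{387}{5}$ ($u = \frac{701 - 314}{5} = \frac{1}{5} \cdot 387 = \frac{387}{5} \approx 77.4$)
$U = -108$ ($U = - 2 \left(- 9 \left(\left(-1\right) 6\right)\right) = - 2 \left(\left(-9\right) \left(-6\right)\right) = \left(-2\right) 54 = -108$)
$\left(u + U\right)^{2} = \left(\frac{387}{5} - 108\right)^{2} = \left(- \frac{153}{5}\right)^{2} = \frac{23409}{25}$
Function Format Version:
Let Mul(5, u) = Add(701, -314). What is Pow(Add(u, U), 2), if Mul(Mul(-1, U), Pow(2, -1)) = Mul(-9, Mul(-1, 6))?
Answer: Rational(23409, 25) ≈ 936.36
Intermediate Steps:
u = Rational(387, 5) (u = Mul(Rational(1, 5), Add(701, -314)) = Mul(Rational(1, 5), 387) = Rational(387, 5) ≈ 77.400)
U = -108 (U = Mul(-2, Mul(-9, Mul(-1, 6))) = Mul(-2, Mul(-9, -6)) = Mul(-2, 54) = -108)
Pow(Add(u, U), 2) = Pow(Add(Rational(387, 5), -108), 2) = Pow(Rational(-153, 5), 2) = Rational(23409, 25)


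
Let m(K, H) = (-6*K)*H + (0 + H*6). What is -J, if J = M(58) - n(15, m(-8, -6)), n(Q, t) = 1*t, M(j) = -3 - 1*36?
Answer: -285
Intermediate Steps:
M(j) = -39 (M(j) = -3 - 36 = -39)
m(K, H) = 6*H - 6*H*K (m(K, H) = -6*H*K + (0 + 6*H) = -6*H*K + 6*H = 6*H - 6*H*K)
n(Q, t) = t
J = 285 (J = -39 - 6*(-6)*(1 - 1*(-8)) = -39 - 6*(-6)*(1 + 8) = -39 - 6*(-6)*9 = -39 - 1*(-324) = -39 + 324 = 285)
-J = -1*285 = -285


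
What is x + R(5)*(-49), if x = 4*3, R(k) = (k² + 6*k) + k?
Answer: -2928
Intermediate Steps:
R(k) = k² + 7*k
x = 12
x + R(5)*(-49) = 12 + (5*(7 + 5))*(-49) = 12 + (5*12)*(-49) = 12 + 60*(-49) = 12 - 2940 = -2928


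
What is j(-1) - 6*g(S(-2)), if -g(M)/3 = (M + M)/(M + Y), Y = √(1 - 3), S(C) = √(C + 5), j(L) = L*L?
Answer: (37*√3 + I*√2)/(√3 + I*√2) ≈ 22.6 - 17.636*I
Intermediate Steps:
j(L) = L²
S(C) = √(5 + C)
Y = I*√2 (Y = √(-2) = I*√2 ≈ 1.4142*I)
g(M) = -6*M/(M + I*√2) (g(M) = -3*(M + M)/(M + I*√2) = -3*2*M/(M + I*√2) = -6*M/(M + I*√2))
j(-1) - 6*g(S(-2)) = (-1)² - (-36)*√(5 - 2)/(√(5 - 2) + I*√2) = 1 - (-36)*√3/(√3 + I*√2) = 1 + 36*√3/(√3 + I*√2)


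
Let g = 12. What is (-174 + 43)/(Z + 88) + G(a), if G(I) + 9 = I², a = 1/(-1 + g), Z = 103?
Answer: -223659/23111 ≈ -9.6776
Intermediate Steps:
a = 1/11 (a = 1/(-1 + 12) = 1/11 ≈ 0.090909)
G(I) = -9 + I²
(-174 + 43)/(Z + 88) + G(a) = (-174 + 43)/(103 + 88) + (-9 + (1/11)²) = -131/191 + (-9 + 1/121) = -131*1/191 - 1088/121 = -131/191 - 1088/121 = -223659/23111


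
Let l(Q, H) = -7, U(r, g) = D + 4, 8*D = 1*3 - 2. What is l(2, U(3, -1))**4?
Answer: 2401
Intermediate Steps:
D = 1/8 (D = (1*3 - 2)/8 = (3 - 2)/8 = (1/8)*1 = 1/8 ≈ 0.12500)
U(r, g) = 33/8 (U(r, g) = 1/8 + 4 = 33/8)
l(2, U(3, -1))**4 = (-7)**4 = 2401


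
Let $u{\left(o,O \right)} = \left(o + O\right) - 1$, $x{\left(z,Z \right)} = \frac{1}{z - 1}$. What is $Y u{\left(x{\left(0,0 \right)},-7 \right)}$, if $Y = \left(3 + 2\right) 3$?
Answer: $-135$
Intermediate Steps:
$Y = 15$ ($Y = 5 \cdot 3 = 15$)
$x{\left(z,Z \right)} = \frac{1}{-1 + z}$
$u{\left(o,O \right)} = -1 + O + o$ ($u{\left(o,O \right)} = \left(O + o\right) - 1 = -1 + O + o$)
$Y u{\left(x{\left(0,0 \right)},-7 \right)} = 15 \left(-1 - 7 + \frac{1}{-1 + 0}\right) = 15 \left(-1 - 7 + \frac{1}{-1}\right) = 15 \left(-1 - 7 - 1\right) = 15 \left(-9\right) = -135$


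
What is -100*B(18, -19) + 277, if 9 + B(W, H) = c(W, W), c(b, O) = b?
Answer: -623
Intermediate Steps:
B(W, H) = -9 + W
-100*B(18, -19) + 277 = -100*(-9 + 18) + 277 = -100*9 + 277 = -900 + 277 = -623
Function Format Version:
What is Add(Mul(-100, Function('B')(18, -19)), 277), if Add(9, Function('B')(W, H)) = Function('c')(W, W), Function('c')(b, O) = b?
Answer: -623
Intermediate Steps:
Function('B')(W, H) = Add(-9, W)
Add(Mul(-100, Function('B')(18, -19)), 277) = Add(Mul(-100, Add(-9, 18)), 277) = Add(Mul(-100, 9), 277) = Add(-900, 277) = -623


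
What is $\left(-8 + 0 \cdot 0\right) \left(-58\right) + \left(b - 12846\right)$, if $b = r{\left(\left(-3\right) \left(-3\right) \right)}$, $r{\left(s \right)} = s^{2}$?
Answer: $-12301$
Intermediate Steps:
$b = 81$ ($b = \left(\left(-3\right) \left(-3\right)\right)^{2} = 9^{2} = 81$)
$\left(-8 + 0 \cdot 0\right) \left(-58\right) + \left(b - 12846\right) = \left(-8 + 0 \cdot 0\right) \left(-58\right) + \left(81 - 12846\right) = \left(-8 + 0\right) \left(-58\right) - 12765 = \left(-8\right) \left(-58\right) - 12765 = 464 - 12765 = -12301$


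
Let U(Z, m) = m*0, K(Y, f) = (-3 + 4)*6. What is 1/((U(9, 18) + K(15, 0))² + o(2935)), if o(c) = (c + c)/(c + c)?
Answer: 1/37 ≈ 0.027027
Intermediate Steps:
K(Y, f) = 6 (K(Y, f) = 1*6 = 6)
o(c) = 1 (o(c) = (2*c)/((2*c)) = (2*c)*(1/(2*c)) = 1)
U(Z, m) = 0
1/((U(9, 18) + K(15, 0))² + o(2935)) = 1/((0 + 6)² + 1) = 1/(6² + 1) = 1/(36 + 1) = 1/37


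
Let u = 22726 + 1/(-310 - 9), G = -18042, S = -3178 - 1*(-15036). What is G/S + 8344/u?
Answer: -49617145709/42982836897 ≈ -1.1543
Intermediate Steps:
S = 11858 (S = -3178 + 15036 = 11858)
u = 7249593/319 (u = 22726 + 1/(-319) = 22726 - 1/319 = 7249593/319 ≈ 22726.)
G/S + 8344/u = -18042/11858 + 8344/(7249593/319) = -18042*1/11858 + 8344*(319/7249593) = -9021/5929 + 2661736/7249593 = -49617145709/42982836897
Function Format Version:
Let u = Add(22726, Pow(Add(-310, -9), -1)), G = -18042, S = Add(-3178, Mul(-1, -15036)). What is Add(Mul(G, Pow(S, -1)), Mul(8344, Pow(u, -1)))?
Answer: Rational(-49617145709, 42982836897) ≈ -1.1543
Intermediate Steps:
S = 11858 (S = Add(-3178, 15036) = 11858)
u = Rational(7249593, 319) (u = Add(22726, Pow(-319, -1)) = Add(22726, Rational(-1, 319)) = Rational(7249593, 319) ≈ 22726.)
Add(Mul(G, Pow(S, -1)), Mul(8344, Pow(u, -1))) = Add(Mul(-18042, Pow(11858, -1)), Mul(8344, Pow(Rational(7249593, 319), -1))) = Add(Mul(-18042, Rational(1, 11858)), Mul(8344, Rational(319, 7249593))) = Add(Rational(-9021, 5929), Rational(2661736, 7249593)) = Rational(-49617145709, 42982836897)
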